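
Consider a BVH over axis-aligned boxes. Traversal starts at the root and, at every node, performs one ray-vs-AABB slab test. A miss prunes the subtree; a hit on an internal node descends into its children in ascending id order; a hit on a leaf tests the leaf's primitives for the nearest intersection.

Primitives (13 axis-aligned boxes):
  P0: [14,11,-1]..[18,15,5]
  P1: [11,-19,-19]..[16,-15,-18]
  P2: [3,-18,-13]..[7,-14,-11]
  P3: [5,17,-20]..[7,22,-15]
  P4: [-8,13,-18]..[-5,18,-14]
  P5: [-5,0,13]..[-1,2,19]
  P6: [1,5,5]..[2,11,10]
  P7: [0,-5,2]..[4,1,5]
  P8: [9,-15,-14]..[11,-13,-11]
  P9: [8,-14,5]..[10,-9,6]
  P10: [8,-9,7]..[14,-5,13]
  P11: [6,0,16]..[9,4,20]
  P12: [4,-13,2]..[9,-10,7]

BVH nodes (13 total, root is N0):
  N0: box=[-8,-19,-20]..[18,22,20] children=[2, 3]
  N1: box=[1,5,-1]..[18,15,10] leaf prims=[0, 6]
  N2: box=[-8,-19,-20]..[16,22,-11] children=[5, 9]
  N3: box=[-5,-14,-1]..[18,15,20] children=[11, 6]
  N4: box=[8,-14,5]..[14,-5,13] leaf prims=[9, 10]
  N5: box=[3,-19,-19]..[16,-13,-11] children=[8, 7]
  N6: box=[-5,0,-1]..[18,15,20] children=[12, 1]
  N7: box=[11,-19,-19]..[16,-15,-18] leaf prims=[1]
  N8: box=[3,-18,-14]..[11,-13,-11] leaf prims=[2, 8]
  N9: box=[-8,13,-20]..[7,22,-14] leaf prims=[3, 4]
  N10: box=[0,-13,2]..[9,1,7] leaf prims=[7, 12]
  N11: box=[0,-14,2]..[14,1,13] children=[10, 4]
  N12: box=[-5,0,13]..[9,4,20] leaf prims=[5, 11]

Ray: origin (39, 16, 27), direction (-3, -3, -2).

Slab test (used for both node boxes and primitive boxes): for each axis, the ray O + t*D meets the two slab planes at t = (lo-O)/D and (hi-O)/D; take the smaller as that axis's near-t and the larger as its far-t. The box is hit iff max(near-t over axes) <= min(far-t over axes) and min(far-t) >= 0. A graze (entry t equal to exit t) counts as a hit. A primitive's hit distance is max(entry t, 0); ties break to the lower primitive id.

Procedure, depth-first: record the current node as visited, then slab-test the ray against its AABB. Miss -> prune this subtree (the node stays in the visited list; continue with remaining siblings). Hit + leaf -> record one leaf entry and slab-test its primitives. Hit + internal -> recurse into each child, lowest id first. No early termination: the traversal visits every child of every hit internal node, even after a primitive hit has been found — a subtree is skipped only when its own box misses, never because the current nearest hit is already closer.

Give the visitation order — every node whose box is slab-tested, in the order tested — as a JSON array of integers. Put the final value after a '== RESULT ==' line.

Traverse from the root:
N0 x:[7,47/3] y:[-2,35/3] z:[7/2,47/2] -> hit [7,35/3], descend [2, 3]
  N2 x:[23/3,47/3] y:[-2,35/3] z:[19,47/2] -> miss, prune
  N3 x:[7,44/3] y:[1/3,10] z:[7/2,14] -> hit [7,10], descend [6, 11]
    N6 x:[7,44/3] y:[1/3,16/3] z:[7/2,14] -> miss, prune
    N11 x:[25/3,13] y:[5,10] z:[7,25/2] -> hit [25/3,10], descend [4, 10]
      N4 x:[25/3,31/3] y:[7,10] z:[7,11] -> hit [25/3,10] leaf, test {P9(miss), P10@t=25/3}
      N10 x:[10,13] y:[5,29/3] z:[10,25/2] -> miss, prune

Visited [0, 2, 3, 6, 11, 4, 10]. Tests: 7 box, 1 leaf. Nearest: P10.

== RESULT ==
[0, 2, 3, 6, 11, 4, 10]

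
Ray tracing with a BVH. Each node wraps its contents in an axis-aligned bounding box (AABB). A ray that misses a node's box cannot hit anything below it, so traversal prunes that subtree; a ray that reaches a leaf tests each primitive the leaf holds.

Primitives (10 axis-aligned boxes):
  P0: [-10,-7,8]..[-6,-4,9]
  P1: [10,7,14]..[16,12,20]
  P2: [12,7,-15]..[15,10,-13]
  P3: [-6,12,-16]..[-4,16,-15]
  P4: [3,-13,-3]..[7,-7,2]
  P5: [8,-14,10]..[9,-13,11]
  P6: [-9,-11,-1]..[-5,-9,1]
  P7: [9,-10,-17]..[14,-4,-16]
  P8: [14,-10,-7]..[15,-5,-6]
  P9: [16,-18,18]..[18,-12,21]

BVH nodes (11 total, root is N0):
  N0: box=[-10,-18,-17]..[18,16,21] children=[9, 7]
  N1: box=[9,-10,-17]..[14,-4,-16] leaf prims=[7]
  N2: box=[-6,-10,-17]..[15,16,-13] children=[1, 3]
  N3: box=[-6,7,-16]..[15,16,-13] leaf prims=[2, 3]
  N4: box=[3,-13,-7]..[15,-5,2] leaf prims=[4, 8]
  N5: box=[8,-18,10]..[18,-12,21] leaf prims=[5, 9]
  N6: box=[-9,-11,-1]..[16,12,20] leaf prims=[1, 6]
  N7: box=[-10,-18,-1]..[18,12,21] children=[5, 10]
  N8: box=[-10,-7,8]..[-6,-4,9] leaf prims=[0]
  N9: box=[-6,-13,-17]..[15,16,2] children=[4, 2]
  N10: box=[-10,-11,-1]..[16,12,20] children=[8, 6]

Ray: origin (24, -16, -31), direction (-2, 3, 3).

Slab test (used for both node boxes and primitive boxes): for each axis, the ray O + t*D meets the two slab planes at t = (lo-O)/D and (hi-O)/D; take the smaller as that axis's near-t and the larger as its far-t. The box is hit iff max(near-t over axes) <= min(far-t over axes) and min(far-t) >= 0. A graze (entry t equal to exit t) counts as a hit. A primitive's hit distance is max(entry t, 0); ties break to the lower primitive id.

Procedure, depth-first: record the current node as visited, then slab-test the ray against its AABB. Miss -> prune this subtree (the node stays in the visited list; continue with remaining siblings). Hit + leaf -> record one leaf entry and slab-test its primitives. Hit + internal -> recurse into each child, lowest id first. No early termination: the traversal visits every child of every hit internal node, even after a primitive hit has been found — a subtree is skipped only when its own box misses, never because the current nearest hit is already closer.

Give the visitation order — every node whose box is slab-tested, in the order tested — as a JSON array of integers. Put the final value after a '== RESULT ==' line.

Walk:
N0 x:[3,17] y:[-2/3,32/3] z:[14/3,52/3] -> hit [14/3,32/3], descend [7, 9]
  N7 x:[3,17] y:[-2/3,28/3] z:[10,52/3] -> miss, prune
  N9 x:[9/2,15] y:[1,32/3] z:[14/3,11] -> hit [14/3,32/3], descend [2, 4]
    N2 x:[9/2,15] y:[2,32/3] z:[14/3,6] -> hit [14/3,6], descend [1, 3]
      N1 x:[5,15/2] y:[2,4] z:[14/3,5] -> miss, prune
      N3 x:[9/2,15] y:[23/3,32/3] z:[5,6] -> miss, prune
    N4 x:[9/2,21/2] y:[1,11/3] z:[8,11] -> miss, prune

Visited [0, 7, 9, 2, 1, 3, 4]. Tests: 7 box, 0 leaf. Nearest: miss.

== RESULT ==
[0, 7, 9, 2, 1, 3, 4]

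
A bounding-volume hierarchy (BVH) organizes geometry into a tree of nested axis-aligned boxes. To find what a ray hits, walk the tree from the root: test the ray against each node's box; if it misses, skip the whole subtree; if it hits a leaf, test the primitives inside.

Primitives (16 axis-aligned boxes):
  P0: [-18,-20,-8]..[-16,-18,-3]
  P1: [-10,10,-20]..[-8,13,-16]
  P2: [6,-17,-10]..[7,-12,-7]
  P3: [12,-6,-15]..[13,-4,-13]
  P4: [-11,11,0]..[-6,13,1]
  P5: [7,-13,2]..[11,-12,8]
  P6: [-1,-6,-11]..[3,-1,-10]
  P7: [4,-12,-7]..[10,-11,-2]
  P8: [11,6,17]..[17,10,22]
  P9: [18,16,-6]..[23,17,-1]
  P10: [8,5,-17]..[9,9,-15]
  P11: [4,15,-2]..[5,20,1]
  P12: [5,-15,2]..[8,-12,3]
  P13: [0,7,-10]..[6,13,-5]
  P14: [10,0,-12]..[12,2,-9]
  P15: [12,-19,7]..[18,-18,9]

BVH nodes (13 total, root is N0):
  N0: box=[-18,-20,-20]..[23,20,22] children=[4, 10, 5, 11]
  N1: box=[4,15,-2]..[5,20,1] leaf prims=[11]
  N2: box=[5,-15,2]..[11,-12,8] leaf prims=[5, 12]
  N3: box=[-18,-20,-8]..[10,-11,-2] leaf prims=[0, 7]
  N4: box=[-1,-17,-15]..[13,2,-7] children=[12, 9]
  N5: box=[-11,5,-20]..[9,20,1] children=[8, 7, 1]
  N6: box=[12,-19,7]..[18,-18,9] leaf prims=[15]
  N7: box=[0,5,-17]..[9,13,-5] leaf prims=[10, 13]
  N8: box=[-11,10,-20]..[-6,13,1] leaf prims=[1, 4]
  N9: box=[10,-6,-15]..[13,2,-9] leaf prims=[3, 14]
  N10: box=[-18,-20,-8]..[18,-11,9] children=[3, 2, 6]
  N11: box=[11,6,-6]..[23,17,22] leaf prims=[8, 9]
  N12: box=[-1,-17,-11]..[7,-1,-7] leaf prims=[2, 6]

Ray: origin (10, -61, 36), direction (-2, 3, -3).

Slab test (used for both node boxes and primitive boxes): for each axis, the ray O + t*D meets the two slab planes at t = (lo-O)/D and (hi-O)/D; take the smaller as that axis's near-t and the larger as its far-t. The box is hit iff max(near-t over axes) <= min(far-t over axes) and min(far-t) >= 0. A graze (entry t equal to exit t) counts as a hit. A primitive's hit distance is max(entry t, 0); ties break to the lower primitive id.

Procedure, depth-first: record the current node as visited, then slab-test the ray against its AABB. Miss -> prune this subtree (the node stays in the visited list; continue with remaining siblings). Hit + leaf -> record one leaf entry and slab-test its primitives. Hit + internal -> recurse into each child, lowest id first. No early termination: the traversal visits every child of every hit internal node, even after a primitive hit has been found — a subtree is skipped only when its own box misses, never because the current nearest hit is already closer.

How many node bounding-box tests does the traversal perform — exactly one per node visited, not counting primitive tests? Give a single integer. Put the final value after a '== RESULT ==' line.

Walk:
N0 x:[-13/2,14] y:[41/3,27] z:[14/3,56/3] -> hit [41/3,14], descend [4, 5, 10, 11]
  N4 x:[-3/2,11/2] y:[44/3,21] z:[43/3,17] -> miss, prune
  N5 x:[1/2,21/2] y:[22,27] z:[35/3,56/3] -> miss, prune
  N10 x:[-4,14] y:[41/3,50/3] z:[9,44/3] -> hit [41/3,14], descend [2, 3, 6]
    N2 x:[-1/2,5/2] y:[46/3,49/3] z:[28/3,34/3] -> miss, prune
    N3 x:[0,14] y:[41/3,50/3] z:[38/3,44/3] -> hit [41/3,14] leaf, test {P0@t=41/3, P7(miss)}
    N6 x:[-4,-1] y:[14,43/3] z:[9,29/3] -> miss, prune
  N11 x:[-13/2,-1/2] y:[67/3,26] z:[14/3,14] -> miss, prune

8 AABB tests over nodes [0, 4, 5, 10, 2, 3, 6, 11]; 1 leaf entered; closest P0.

== RESULT ==
8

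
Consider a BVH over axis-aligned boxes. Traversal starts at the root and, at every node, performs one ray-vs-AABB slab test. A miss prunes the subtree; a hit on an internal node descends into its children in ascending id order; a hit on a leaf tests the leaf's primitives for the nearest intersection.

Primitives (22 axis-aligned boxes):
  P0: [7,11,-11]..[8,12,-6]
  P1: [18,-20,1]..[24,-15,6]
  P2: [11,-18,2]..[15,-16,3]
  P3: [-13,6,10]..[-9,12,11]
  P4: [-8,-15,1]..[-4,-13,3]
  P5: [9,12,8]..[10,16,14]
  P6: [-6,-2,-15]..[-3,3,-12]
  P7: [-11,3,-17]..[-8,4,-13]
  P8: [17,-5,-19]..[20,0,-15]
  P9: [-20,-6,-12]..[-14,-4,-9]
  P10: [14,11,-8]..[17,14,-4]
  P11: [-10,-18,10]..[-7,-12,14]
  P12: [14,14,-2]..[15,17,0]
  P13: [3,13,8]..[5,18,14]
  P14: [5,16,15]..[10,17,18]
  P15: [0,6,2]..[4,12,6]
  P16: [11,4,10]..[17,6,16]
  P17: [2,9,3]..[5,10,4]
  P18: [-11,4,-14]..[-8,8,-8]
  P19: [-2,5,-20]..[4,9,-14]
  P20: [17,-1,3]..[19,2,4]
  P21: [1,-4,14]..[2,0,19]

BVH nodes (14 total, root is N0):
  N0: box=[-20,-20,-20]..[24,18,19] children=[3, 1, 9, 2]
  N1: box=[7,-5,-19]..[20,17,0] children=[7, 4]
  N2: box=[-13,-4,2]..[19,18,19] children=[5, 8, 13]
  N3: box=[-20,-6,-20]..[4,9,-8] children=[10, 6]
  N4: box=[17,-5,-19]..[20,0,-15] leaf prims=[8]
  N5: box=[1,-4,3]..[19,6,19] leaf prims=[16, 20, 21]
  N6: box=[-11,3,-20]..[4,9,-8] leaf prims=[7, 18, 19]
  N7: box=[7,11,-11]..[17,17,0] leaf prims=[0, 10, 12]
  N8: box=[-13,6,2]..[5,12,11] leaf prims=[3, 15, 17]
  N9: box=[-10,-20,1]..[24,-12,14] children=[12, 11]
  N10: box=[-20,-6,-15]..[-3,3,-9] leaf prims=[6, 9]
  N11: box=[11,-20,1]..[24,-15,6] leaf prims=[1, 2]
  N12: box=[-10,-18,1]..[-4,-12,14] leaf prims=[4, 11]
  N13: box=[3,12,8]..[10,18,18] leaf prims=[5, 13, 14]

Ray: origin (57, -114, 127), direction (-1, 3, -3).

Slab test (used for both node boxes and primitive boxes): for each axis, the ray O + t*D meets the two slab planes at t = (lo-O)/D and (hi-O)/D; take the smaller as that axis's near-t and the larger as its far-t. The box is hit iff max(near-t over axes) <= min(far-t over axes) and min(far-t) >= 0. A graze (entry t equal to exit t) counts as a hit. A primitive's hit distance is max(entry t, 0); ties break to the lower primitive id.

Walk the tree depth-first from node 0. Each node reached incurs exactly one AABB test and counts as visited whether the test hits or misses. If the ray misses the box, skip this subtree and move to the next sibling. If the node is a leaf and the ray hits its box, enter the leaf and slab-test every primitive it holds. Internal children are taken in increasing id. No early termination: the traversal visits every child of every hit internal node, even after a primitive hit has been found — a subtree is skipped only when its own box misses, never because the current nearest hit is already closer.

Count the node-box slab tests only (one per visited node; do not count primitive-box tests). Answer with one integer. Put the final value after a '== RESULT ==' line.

Walk:
N0 x:[33,77] y:[94/3,44] z:[36,49] -> hit [36,44], descend [1, 2, 3, 9]
  N1 x:[37,50] y:[109/3,131/3] z:[127/3,146/3] -> hit [127/3,131/3], descend [4, 7]
    N4 x:[37,40] y:[109/3,38] z:[142/3,146/3] -> miss, prune
    N7 x:[40,50] y:[125/3,131/3] z:[127/3,46] -> hit [127/3,131/3] leaf, test {P0(miss), P10(miss), P12@t=128/3}
  N2 x:[38,70] y:[110/3,44] z:[36,125/3] -> hit [38,125/3], descend [5, 8, 13]
    N5 x:[38,56] y:[110/3,40] z:[36,124/3] -> hit [38,40] leaf, test {P16(miss), P20(miss), P21(miss)}
    N8 x:[52,70] y:[40,42] z:[116/3,125/3] -> miss, prune
    N13 x:[47,54] y:[42,44] z:[109/3,119/3] -> miss, prune
  N3 x:[53,77] y:[36,41] z:[45,49] -> miss, prune
  N9 x:[33,67] y:[94/3,34] z:[113/3,42] -> miss, prune

Summary -> nodes [0, 1, 4, 7, 2, 5, 8, 13, 3, 9]; box-tests=10; leaf-entries=2; first=P12

== RESULT ==
10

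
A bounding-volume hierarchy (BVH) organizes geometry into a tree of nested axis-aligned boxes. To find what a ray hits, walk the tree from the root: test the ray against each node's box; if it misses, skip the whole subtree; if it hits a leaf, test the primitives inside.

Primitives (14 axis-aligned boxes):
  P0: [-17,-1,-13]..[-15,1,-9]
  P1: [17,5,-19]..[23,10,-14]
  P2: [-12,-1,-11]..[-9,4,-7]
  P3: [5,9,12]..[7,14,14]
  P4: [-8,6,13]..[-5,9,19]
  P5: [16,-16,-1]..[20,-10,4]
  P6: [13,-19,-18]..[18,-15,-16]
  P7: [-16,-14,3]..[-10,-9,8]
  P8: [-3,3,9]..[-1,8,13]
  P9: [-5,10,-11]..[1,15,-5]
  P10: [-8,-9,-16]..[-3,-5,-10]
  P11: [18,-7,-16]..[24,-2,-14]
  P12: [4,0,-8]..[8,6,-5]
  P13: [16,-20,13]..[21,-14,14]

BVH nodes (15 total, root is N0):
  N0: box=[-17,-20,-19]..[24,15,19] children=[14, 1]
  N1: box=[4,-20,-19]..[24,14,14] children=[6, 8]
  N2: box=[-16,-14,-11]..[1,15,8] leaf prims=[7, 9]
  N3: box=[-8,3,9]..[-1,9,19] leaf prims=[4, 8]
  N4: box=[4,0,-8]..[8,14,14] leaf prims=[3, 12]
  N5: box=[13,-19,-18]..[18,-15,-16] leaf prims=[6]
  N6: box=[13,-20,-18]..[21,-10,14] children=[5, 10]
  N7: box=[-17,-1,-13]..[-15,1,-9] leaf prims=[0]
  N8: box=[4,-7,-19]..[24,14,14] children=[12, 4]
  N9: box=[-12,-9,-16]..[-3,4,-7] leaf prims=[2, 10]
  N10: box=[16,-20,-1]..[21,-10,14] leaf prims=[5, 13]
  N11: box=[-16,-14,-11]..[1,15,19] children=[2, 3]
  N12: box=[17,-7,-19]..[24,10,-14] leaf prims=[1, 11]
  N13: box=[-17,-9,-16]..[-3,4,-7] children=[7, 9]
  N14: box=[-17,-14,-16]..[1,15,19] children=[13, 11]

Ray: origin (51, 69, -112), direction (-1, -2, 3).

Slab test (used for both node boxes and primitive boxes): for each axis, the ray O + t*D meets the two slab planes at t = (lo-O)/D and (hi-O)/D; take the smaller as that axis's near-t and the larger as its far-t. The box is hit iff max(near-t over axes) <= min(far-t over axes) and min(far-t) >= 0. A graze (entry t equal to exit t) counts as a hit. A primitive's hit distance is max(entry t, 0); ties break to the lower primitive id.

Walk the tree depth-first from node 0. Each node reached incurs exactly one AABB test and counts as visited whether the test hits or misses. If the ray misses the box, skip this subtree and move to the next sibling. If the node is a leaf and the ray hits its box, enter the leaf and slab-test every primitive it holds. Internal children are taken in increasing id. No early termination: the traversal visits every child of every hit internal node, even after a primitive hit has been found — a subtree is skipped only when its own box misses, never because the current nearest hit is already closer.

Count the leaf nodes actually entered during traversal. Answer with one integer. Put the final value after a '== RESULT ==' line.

Trace the traversal:
N0 x:[27,68] y:[27,89/2] z:[31,131/3] -> hit [31,131/3], descend [1, 14]
  N1 x:[27,47] y:[55/2,89/2] z:[31,42] -> hit [31,42], descend [6, 8]
    N6 x:[30,38] y:[79/2,89/2] z:[94/3,42] -> miss, prune
    N8 x:[27,47] y:[55/2,38] z:[31,42] -> hit [31,38], descend [4, 12]
      N4 x:[43,47] y:[55/2,69/2] z:[104/3,42] -> miss, prune
      N12 x:[27,34] y:[59/2,38] z:[31,98/3] -> hit [31,98/3] leaf, test {P1@t=31, P11(miss)}
  N14 x:[50,68] y:[27,83/2] z:[32,131/3] -> miss, prune

Visited [0, 1, 6, 8, 4, 12, 14]. Tests: 7 box, 1 leaf. Nearest: P1.

== RESULT ==
1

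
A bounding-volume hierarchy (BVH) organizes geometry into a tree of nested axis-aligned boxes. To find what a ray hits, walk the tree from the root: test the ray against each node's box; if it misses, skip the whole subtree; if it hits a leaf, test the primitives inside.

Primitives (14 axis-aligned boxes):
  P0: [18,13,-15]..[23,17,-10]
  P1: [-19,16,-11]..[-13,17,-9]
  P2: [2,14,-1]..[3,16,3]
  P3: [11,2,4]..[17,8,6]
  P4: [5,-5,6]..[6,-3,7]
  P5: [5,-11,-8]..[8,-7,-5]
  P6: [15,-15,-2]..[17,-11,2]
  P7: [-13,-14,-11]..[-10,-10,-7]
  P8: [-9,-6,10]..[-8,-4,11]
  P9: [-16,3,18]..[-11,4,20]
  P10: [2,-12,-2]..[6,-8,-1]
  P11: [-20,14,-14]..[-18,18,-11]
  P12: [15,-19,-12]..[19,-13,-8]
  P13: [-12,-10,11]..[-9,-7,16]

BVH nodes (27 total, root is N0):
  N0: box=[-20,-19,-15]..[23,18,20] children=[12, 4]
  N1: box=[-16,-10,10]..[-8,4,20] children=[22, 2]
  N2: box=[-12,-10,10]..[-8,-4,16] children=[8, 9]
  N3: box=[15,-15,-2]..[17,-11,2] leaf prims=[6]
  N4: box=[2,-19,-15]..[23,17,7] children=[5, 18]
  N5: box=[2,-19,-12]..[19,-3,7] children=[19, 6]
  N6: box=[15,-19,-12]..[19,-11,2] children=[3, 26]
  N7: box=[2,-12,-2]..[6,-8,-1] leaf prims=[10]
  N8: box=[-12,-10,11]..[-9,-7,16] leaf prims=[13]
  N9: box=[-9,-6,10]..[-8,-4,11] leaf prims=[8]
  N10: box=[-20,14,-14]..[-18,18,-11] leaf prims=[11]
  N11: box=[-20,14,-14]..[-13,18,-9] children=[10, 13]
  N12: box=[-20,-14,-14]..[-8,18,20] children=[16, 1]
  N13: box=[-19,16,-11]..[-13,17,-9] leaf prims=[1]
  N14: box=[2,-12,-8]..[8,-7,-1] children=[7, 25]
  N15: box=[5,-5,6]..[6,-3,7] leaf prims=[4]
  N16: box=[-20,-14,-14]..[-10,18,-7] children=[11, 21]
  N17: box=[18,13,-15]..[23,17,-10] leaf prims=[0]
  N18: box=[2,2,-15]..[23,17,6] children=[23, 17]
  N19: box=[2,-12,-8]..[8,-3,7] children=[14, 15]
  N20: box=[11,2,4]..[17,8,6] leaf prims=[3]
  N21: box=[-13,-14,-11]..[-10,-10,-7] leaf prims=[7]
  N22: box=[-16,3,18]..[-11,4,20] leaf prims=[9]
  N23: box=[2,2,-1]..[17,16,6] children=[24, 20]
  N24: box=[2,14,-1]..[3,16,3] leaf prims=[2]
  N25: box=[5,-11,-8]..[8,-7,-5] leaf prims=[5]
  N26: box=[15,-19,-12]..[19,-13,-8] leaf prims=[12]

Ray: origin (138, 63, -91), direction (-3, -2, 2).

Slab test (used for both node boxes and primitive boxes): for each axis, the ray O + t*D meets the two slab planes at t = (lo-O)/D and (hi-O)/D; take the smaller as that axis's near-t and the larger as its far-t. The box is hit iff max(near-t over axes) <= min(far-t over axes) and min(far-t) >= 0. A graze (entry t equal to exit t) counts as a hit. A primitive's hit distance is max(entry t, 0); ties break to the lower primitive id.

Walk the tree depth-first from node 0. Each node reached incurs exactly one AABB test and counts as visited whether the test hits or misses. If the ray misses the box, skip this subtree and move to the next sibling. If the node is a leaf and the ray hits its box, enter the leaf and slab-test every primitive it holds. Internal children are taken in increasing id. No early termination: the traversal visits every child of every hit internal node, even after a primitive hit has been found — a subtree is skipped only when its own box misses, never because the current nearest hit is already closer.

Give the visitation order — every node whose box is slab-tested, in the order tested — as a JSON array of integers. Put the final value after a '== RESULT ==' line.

Trace the traversal:
N0 x:[115/3,158/3] y:[45/2,41] z:[38,111/2] -> hit [115/3,41], descend [4, 12]
  N4 x:[115/3,136/3] y:[23,41] z:[38,49] -> hit [115/3,41], descend [5, 18]
    N5 x:[119/3,136/3] y:[33,41] z:[79/2,49] -> hit [119/3,41], descend [6, 19]
      N6 x:[119/3,41] y:[37,41] z:[79/2,93/2] -> hit [119/3,41], descend [3, 26]
        N3 x:[121/3,41] y:[37,39] z:[89/2,93/2] -> miss, prune
        N26 x:[119/3,41] y:[38,41] z:[79/2,83/2] -> hit [119/3,41] leaf, test {P12@t=119/3}
      N19 x:[130/3,136/3] y:[33,75/2] z:[83/2,49] -> miss, prune
    N18 x:[115/3,136/3] y:[23,61/2] z:[38,97/2] -> miss, prune
  N12 x:[146/3,158/3] y:[45/2,77/2] z:[77/2,111/2] -> miss, prune

Visited [0, 4, 5, 6, 3, 26, 19, 18, 12]. Tests: 9 box, 1 leaf. Nearest: P12.

== RESULT ==
[0, 4, 5, 6, 3, 26, 19, 18, 12]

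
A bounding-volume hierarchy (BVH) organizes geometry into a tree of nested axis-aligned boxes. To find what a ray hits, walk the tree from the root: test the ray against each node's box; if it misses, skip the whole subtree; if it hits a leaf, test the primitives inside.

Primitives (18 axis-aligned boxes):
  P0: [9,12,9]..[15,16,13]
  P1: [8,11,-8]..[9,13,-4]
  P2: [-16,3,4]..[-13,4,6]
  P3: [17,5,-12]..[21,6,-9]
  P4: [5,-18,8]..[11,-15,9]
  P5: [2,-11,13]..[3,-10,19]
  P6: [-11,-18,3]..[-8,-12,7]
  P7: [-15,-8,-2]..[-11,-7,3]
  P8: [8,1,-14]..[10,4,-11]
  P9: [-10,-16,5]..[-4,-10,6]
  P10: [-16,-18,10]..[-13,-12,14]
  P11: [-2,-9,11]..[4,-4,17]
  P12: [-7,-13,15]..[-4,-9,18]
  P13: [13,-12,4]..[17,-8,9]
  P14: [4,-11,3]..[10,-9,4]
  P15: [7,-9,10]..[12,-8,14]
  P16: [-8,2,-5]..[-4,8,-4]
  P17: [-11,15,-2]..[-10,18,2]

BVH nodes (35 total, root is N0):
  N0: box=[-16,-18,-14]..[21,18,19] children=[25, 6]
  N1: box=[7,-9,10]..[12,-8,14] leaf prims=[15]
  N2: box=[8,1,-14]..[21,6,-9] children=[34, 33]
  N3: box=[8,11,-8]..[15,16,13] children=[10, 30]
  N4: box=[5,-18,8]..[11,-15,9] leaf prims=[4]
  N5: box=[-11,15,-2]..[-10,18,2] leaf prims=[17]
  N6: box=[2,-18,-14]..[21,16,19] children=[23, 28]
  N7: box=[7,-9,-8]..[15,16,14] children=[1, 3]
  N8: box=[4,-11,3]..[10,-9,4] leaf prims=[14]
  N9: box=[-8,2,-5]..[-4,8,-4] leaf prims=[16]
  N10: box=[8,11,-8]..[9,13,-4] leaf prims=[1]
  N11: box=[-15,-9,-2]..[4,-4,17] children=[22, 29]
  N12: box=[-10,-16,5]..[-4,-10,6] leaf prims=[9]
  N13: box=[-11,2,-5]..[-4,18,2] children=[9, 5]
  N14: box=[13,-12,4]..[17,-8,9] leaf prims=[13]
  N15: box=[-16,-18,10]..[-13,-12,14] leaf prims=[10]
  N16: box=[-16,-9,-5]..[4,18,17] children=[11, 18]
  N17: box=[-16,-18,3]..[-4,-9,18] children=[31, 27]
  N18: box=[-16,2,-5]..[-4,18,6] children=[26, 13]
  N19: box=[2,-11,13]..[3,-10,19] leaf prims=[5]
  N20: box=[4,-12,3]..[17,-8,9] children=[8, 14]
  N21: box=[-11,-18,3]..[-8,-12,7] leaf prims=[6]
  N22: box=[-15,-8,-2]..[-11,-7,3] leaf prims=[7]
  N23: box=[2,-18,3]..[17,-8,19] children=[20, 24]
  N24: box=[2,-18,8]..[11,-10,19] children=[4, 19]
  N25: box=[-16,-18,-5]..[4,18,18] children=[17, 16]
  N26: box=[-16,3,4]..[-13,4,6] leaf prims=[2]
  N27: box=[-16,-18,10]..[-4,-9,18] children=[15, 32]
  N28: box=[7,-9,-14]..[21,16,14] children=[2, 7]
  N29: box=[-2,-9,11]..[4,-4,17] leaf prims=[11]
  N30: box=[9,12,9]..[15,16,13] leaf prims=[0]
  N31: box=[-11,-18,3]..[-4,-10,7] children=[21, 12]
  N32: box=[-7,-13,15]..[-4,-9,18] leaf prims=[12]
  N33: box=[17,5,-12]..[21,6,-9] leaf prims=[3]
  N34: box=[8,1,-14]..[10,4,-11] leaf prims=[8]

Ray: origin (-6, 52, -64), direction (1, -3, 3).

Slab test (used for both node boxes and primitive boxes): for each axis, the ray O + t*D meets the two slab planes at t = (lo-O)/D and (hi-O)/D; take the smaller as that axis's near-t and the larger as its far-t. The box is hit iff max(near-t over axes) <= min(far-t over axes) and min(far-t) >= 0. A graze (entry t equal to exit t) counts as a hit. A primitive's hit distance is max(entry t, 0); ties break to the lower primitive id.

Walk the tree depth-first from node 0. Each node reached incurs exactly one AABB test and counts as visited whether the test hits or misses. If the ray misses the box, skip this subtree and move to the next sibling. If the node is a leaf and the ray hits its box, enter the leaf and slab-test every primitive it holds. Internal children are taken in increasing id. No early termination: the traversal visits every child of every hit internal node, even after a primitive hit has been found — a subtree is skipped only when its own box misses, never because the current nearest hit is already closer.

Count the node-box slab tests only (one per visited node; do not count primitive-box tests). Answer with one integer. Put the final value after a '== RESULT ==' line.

Traverse from the root:
N0 x:[-10,27] y:[34/3,70/3] z:[50/3,83/3] -> hit [50/3,70/3], descend [6, 25]
  N6 x:[8,27] y:[12,70/3] z:[50/3,83/3] -> hit [50/3,70/3], descend [23, 28]
    N23 x:[8,23] y:[20,70/3] z:[67/3,83/3] -> hit [67/3,23], descend [20, 24]
      N20 x:[10,23] y:[20,64/3] z:[67/3,73/3] -> miss, prune
      N24 x:[8,17] y:[62/3,70/3] z:[24,83/3] -> miss, prune
    N28 x:[13,27] y:[12,61/3] z:[50/3,26] -> hit [50/3,61/3], descend [2, 7]
      N2 x:[14,27] y:[46/3,17] z:[50/3,55/3] -> hit [50/3,17], descend [33, 34]
        N33 x:[23,27] y:[46/3,47/3] z:[52/3,55/3] -> miss, prune
        N34 x:[14,16] y:[16,17] z:[50/3,53/3] -> miss, prune
      N7 x:[13,21] y:[12,61/3] z:[56/3,26] -> hit [56/3,61/3], descend [1, 3]
        N1 x:[13,18] y:[20,61/3] z:[74/3,26] -> miss, prune
        N3 x:[14,21] y:[12,41/3] z:[56/3,77/3] -> miss, prune
  N25 x:[-10,10] y:[34/3,70/3] z:[59/3,82/3] -> miss, prune

Summary -> nodes [0, 6, 23, 20, 24, 28, 2, 33, 34, 7, 1, 3, 25]; box-tests=13; leaf-entries=0; first=miss

== RESULT ==
13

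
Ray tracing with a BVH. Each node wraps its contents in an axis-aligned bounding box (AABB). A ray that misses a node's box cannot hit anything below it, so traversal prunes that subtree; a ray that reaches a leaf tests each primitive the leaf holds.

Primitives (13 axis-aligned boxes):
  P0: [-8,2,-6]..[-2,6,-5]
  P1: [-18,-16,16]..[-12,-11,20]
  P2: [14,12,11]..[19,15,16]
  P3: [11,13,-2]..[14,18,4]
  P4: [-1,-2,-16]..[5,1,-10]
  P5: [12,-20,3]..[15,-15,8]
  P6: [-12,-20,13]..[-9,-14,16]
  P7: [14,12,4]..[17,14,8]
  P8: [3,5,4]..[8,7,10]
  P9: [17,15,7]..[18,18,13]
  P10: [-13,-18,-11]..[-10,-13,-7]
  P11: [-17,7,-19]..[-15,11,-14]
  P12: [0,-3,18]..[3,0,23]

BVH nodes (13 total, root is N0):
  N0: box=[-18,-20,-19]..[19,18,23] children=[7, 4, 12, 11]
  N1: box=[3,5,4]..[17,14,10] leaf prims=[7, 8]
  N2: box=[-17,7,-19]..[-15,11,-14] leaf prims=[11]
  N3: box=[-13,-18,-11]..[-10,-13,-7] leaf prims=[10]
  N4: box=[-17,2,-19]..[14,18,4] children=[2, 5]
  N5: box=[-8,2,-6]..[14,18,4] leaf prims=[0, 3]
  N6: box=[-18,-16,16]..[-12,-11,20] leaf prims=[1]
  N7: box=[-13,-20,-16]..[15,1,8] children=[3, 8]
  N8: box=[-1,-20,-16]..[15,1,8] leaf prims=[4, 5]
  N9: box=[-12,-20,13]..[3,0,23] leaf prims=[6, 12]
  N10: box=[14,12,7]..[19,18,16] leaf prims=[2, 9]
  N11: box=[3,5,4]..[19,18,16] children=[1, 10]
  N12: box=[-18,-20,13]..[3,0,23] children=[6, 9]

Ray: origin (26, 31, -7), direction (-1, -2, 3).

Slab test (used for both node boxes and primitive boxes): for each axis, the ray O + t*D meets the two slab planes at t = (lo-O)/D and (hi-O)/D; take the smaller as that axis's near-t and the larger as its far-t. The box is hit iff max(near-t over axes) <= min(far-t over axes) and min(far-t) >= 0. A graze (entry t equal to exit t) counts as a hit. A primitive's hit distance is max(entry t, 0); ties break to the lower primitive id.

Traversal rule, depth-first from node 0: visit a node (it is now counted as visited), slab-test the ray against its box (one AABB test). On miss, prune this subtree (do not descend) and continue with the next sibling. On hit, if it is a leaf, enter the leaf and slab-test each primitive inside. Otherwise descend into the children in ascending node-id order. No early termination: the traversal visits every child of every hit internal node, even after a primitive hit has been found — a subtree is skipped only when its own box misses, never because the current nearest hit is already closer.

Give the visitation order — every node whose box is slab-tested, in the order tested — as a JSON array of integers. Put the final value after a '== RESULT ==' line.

Walk:
N0 x:[7,44] y:[13/2,51/2] z:[-4,10] -> hit [7,10], descend [4, 7, 11, 12]
  N4 x:[12,43] y:[13/2,29/2] z:[-4,11/3] -> miss, prune
  N7 x:[11,39] y:[15,51/2] z:[-3,5] -> miss, prune
  N11 x:[7,23] y:[13/2,13] z:[11/3,23/3] -> hit [7,23/3], descend [1, 10]
    N1 x:[9,23] y:[17/2,13] z:[11/3,17/3] -> miss, prune
    N10 x:[7,12] y:[13/2,19/2] z:[14/3,23/3] -> hit [7,23/3] leaf, test {P2(miss), P9(miss)}
  N12 x:[23,44] y:[31/2,51/2] z:[20/3,10] -> miss, prune

7 AABB tests over nodes [0, 4, 7, 11, 1, 10, 12]; 1 leaf entered; closest miss.

== RESULT ==
[0, 4, 7, 11, 1, 10, 12]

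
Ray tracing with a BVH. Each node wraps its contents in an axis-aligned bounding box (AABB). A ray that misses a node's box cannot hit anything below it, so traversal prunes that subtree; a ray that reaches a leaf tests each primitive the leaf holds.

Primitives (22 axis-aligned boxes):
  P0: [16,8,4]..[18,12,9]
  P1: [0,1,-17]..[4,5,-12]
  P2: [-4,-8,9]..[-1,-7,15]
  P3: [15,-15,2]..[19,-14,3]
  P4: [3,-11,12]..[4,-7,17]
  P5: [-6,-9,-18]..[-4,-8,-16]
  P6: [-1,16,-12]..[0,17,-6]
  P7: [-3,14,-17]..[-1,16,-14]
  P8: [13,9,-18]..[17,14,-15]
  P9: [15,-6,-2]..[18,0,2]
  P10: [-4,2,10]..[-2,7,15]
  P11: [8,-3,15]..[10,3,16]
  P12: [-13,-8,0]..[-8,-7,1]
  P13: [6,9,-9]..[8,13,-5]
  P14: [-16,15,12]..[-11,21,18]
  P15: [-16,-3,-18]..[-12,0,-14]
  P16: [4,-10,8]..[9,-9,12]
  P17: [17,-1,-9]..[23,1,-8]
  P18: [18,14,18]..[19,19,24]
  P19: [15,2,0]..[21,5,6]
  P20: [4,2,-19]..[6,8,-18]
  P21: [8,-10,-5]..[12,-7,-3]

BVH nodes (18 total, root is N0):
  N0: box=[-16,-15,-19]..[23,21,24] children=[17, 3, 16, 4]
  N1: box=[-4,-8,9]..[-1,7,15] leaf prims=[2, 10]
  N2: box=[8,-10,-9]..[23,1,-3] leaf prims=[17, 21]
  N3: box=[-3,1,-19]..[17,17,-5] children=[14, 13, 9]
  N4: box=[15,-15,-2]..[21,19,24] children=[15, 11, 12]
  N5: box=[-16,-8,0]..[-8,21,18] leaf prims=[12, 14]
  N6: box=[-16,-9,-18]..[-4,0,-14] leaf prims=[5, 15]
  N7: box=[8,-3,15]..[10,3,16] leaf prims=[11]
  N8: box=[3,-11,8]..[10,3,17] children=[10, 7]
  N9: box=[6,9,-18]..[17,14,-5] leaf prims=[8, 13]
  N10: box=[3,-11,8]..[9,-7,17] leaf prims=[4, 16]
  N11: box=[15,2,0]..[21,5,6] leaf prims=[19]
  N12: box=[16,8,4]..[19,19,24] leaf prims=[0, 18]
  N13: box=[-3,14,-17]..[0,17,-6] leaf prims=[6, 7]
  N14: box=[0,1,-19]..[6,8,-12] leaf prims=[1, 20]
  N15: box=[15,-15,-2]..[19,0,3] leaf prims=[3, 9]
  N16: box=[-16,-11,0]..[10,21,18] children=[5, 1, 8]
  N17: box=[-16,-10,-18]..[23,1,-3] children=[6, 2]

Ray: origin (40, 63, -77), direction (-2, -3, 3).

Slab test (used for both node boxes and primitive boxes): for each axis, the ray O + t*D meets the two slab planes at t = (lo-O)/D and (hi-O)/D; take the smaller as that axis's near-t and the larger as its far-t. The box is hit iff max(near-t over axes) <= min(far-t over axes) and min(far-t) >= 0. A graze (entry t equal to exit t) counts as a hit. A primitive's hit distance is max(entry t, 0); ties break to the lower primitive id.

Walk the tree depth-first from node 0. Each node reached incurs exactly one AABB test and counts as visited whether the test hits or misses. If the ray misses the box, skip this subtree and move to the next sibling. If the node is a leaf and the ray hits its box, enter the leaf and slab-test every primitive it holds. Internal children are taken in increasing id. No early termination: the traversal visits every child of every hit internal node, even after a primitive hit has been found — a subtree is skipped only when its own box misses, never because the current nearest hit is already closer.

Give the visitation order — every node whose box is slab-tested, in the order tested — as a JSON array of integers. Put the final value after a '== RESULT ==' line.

Traverse from the root:
N0 x:[17/2,28] y:[14,26] z:[58/3,101/3] -> hit [58/3,26], descend [3, 4, 16, 17]
  N3 x:[23/2,43/2] y:[46/3,62/3] z:[58/3,24] -> hit [58/3,62/3], descend [9, 13, 14]
    N9 x:[23/2,17] y:[49/3,18] z:[59/3,24] -> miss, prune
    N13 x:[20,43/2] y:[46/3,49/3] z:[20,71/3] -> miss, prune
    N14 x:[17,20] y:[55/3,62/3] z:[58/3,65/3] -> hit [58/3,20] leaf, test {P1@t=20, P20(miss)}
  N4 x:[19/2,25/2] y:[44/3,26] z:[25,101/3] -> miss, prune
  N16 x:[15,28] y:[14,74/3] z:[77/3,95/3] -> miss, prune
  N17 x:[17/2,28] y:[62/3,73/3] z:[59/3,74/3] -> hit [62/3,73/3], descend [2, 6]
    N2 x:[17/2,16] y:[62/3,73/3] z:[68/3,74/3] -> miss, prune
    N6 x:[22,28] y:[21,24] z:[59/3,21] -> miss, prune

Summary -> nodes [0, 3, 9, 13, 14, 4, 16, 17, 2, 6]; box-tests=10; leaf-entries=1; first=P1

== RESULT ==
[0, 3, 9, 13, 14, 4, 16, 17, 2, 6]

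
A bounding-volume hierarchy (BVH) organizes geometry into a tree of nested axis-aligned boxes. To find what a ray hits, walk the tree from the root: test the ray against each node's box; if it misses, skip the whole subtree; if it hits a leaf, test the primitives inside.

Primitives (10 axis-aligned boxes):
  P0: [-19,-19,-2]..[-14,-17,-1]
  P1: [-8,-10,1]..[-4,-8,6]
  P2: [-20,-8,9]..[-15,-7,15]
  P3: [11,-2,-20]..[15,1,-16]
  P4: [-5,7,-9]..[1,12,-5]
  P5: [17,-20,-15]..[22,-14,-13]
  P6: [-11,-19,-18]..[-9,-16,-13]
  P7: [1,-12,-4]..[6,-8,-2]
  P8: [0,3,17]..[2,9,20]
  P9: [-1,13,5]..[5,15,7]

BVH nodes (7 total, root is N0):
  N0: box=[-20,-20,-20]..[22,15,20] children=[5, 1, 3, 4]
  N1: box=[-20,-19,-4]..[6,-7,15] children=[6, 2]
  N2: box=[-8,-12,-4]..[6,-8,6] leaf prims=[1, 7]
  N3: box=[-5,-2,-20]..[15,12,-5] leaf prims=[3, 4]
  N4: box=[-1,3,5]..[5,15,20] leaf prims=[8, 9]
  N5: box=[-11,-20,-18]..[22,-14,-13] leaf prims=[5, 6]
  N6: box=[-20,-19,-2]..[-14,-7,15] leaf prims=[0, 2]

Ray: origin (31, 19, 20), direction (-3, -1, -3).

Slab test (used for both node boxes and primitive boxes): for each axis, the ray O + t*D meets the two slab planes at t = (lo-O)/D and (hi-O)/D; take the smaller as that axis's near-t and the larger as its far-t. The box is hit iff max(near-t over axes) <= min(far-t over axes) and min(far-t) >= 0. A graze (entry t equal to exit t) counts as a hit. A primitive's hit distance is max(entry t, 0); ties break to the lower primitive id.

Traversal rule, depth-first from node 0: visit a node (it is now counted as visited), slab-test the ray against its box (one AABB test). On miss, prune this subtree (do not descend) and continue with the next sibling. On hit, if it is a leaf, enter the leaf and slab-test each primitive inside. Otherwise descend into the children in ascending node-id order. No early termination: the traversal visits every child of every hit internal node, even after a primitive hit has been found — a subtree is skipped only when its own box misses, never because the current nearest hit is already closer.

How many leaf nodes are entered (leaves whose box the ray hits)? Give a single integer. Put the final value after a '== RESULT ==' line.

Walk:
N0 x:[3,17] y:[4,39] z:[0,40/3] -> hit [4,40/3], descend [1, 3, 4, 5]
  N1 x:[25/3,17] y:[26,38] z:[5/3,8] -> miss, prune
  N3 x:[16/3,12] y:[7,21] z:[25/3,40/3] -> hit [25/3,12] leaf, test {P3(miss), P4(miss)}
  N4 x:[26/3,32/3] y:[4,16] z:[0,5] -> miss, prune
  N5 x:[3,14] y:[33,39] z:[11,38/3] -> miss, prune

Visited [0, 1, 3, 4, 5]. Tests: 5 box, 1 leaf. Nearest: miss.

== RESULT ==
1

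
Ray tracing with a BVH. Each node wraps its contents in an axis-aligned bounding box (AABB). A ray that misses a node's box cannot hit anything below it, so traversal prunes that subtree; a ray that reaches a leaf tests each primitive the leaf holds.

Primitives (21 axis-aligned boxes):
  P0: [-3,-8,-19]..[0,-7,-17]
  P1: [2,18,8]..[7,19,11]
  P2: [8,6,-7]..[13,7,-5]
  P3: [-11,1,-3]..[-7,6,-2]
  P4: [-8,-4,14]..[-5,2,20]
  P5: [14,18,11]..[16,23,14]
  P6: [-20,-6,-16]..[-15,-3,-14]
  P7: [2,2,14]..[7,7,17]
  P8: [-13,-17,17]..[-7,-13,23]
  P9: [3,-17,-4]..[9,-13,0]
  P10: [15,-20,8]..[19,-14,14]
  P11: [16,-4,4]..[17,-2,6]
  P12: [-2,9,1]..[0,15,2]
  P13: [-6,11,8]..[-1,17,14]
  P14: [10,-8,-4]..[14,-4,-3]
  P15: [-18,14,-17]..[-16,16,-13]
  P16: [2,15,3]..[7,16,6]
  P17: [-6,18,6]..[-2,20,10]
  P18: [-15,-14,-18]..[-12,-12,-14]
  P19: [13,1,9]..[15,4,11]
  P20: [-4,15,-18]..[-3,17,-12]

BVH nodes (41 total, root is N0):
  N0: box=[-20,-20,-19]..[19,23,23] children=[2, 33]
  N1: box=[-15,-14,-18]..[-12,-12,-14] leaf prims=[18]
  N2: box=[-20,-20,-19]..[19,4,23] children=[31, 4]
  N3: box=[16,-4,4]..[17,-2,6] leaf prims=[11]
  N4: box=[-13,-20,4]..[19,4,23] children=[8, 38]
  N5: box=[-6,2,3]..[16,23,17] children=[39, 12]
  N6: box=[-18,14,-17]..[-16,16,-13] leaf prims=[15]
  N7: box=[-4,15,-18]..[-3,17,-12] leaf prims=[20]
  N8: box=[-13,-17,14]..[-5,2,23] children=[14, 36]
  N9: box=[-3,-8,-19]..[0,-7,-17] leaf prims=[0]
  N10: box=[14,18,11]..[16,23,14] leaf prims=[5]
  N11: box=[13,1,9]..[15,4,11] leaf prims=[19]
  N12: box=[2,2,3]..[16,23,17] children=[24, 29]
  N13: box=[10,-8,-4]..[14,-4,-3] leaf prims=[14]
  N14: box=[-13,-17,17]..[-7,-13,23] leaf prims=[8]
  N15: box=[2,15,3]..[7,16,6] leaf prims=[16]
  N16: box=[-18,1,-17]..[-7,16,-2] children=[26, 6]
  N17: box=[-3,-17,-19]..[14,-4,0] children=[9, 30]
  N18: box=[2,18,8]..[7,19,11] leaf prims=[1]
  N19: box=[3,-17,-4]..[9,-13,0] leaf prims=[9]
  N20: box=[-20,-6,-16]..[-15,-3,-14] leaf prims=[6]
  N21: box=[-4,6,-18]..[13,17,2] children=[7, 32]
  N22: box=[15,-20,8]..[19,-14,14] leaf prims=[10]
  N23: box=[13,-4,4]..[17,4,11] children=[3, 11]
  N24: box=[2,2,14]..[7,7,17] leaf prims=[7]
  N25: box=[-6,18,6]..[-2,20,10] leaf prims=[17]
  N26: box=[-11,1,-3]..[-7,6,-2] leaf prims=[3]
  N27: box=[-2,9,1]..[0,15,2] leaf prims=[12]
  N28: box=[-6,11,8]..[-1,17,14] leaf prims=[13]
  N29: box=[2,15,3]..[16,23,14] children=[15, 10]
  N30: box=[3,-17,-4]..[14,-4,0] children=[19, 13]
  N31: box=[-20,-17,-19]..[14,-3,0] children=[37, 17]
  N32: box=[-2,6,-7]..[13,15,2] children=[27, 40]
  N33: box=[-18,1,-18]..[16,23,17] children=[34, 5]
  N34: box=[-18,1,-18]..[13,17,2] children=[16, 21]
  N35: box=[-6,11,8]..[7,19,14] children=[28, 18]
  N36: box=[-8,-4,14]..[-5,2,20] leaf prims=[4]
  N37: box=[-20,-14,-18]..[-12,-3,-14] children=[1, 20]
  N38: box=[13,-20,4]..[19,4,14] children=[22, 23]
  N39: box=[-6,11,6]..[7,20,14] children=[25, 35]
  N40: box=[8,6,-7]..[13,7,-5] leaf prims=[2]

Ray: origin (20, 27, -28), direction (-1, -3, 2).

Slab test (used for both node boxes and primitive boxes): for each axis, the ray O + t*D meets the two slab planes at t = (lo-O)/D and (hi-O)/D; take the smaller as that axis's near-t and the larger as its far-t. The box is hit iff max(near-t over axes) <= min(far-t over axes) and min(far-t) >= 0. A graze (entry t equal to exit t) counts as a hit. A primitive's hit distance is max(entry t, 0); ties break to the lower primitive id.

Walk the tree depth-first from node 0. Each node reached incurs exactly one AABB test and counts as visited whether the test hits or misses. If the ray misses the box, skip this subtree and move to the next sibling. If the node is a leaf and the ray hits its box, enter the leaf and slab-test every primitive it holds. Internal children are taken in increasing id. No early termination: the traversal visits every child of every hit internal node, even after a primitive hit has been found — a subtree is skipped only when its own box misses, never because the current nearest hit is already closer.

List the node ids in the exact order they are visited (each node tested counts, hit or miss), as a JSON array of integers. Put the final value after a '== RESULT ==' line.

Traverse from the root:
N0 x:[1,40] y:[4/3,47/3] z:[9/2,51/2] -> hit [9/2,47/3], descend [2, 33]
  N2 x:[1,40] y:[23/3,47/3] z:[9/2,51/2] -> hit [23/3,47/3], descend [4, 31]
    N4 x:[1,33] y:[23/3,47/3] z:[16,51/2] -> miss, prune
    N31 x:[6,40] y:[10,44/3] z:[9/2,14] -> hit [10,14], descend [17, 37]
      N17 x:[6,23] y:[31/3,44/3] z:[9/2,14] -> hit [31/3,14], descend [9, 30]
        N9 x:[20,23] y:[34/3,35/3] z:[9/2,11/2] -> miss, prune
        N30 x:[6,17] y:[31/3,44/3] z:[12,14] -> hit [12,14], descend [13, 19]
          N13 x:[6,10] y:[31/3,35/3] z:[12,25/2] -> miss, prune
          N19 x:[11,17] y:[40/3,44/3] z:[12,14] -> hit [40/3,14] leaf, test {P9@t=40/3}
      N37 x:[32,40] y:[10,41/3] z:[5,7] -> miss, prune
  N33 x:[4,38] y:[4/3,26/3] z:[5,45/2] -> hit [5,26/3], descend [5, 34]
    N5 x:[4,26] y:[4/3,25/3] z:[31/2,45/2] -> miss, prune
    N34 x:[7,38] y:[10/3,26/3] z:[5,15] -> hit [7,26/3], descend [16, 21]
      N16 x:[27,38] y:[11/3,26/3] z:[11/2,13] -> miss, prune
      N21 x:[7,24] y:[10/3,7] z:[5,15] -> hit [7,7], descend [7, 32]
        N7 x:[23,24] y:[10/3,4] z:[5,8] -> miss, prune
        N32 x:[7,22] y:[4,7] z:[21/2,15] -> miss, prune

order=[0, 2, 4, 31, 17, 9, 30, 13, 19, 37, 33, 5, 34, 16, 21, 7, 32]  |boxes|=17  |leaves|=1  hit=P9

== RESULT ==
[0, 2, 4, 31, 17, 9, 30, 13, 19, 37, 33, 5, 34, 16, 21, 7, 32]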